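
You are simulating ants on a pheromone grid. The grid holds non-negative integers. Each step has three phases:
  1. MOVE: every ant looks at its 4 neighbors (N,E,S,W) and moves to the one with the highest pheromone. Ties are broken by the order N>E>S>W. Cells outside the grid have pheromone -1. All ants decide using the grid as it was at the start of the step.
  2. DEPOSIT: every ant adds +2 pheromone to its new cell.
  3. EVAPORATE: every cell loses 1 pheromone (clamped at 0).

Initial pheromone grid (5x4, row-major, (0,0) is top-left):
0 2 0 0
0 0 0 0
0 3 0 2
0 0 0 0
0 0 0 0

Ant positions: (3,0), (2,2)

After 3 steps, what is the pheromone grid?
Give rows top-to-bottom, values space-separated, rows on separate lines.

After step 1: ants at (2,0),(2,1)
  0 1 0 0
  0 0 0 0
  1 4 0 1
  0 0 0 0
  0 0 0 0
After step 2: ants at (2,1),(2,0)
  0 0 0 0
  0 0 0 0
  2 5 0 0
  0 0 0 0
  0 0 0 0
After step 3: ants at (2,0),(2,1)
  0 0 0 0
  0 0 0 0
  3 6 0 0
  0 0 0 0
  0 0 0 0

0 0 0 0
0 0 0 0
3 6 0 0
0 0 0 0
0 0 0 0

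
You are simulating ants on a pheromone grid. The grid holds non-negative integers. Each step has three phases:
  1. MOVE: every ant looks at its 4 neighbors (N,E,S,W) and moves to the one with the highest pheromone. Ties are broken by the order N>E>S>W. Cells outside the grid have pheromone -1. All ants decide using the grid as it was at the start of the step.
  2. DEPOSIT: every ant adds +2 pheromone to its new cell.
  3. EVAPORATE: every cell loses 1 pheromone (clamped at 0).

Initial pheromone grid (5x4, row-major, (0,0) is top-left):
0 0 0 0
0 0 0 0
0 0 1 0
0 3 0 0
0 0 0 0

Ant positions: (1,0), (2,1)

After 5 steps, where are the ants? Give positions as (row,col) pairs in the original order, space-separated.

Step 1: ant0:(1,0)->N->(0,0) | ant1:(2,1)->S->(3,1)
  grid max=4 at (3,1)
Step 2: ant0:(0,0)->E->(0,1) | ant1:(3,1)->N->(2,1)
  grid max=3 at (3,1)
Step 3: ant0:(0,1)->E->(0,2) | ant1:(2,1)->S->(3,1)
  grid max=4 at (3,1)
Step 4: ant0:(0,2)->E->(0,3) | ant1:(3,1)->N->(2,1)
  grid max=3 at (3,1)
Step 5: ant0:(0,3)->S->(1,3) | ant1:(2,1)->S->(3,1)
  grid max=4 at (3,1)

(1,3) (3,1)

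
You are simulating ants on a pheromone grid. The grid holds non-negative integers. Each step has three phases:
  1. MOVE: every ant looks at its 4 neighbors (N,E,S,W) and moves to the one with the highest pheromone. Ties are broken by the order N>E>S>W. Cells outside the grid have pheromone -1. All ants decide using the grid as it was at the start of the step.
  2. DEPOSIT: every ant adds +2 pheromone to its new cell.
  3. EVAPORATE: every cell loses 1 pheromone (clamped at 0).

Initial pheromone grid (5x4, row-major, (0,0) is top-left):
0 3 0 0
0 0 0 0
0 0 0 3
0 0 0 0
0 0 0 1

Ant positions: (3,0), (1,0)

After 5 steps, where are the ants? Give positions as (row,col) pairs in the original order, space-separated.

Step 1: ant0:(3,0)->N->(2,0) | ant1:(1,0)->N->(0,0)
  grid max=2 at (0,1)
Step 2: ant0:(2,0)->N->(1,0) | ant1:(0,0)->E->(0,1)
  grid max=3 at (0,1)
Step 3: ant0:(1,0)->N->(0,0) | ant1:(0,1)->E->(0,2)
  grid max=2 at (0,1)
Step 4: ant0:(0,0)->E->(0,1) | ant1:(0,2)->W->(0,1)
  grid max=5 at (0,1)
Step 5: ant0:(0,1)->E->(0,2) | ant1:(0,1)->E->(0,2)
  grid max=4 at (0,1)

(0,2) (0,2)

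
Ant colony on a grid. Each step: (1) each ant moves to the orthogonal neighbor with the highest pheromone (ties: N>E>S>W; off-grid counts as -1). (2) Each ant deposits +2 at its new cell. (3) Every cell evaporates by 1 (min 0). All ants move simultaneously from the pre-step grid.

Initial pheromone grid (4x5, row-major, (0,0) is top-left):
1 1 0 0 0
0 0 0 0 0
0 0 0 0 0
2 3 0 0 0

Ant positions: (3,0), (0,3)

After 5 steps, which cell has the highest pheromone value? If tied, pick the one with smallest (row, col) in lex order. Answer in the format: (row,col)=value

Answer: (3,1)=4

Derivation:
Step 1: ant0:(3,0)->E->(3,1) | ant1:(0,3)->E->(0,4)
  grid max=4 at (3,1)
Step 2: ant0:(3,1)->W->(3,0) | ant1:(0,4)->S->(1,4)
  grid max=3 at (3,1)
Step 3: ant0:(3,0)->E->(3,1) | ant1:(1,4)->N->(0,4)
  grid max=4 at (3,1)
Step 4: ant0:(3,1)->W->(3,0) | ant1:(0,4)->S->(1,4)
  grid max=3 at (3,1)
Step 5: ant0:(3,0)->E->(3,1) | ant1:(1,4)->N->(0,4)
  grid max=4 at (3,1)
Final grid:
  0 0 0 0 1
  0 0 0 0 0
  0 0 0 0 0
  1 4 0 0 0
Max pheromone 4 at (3,1)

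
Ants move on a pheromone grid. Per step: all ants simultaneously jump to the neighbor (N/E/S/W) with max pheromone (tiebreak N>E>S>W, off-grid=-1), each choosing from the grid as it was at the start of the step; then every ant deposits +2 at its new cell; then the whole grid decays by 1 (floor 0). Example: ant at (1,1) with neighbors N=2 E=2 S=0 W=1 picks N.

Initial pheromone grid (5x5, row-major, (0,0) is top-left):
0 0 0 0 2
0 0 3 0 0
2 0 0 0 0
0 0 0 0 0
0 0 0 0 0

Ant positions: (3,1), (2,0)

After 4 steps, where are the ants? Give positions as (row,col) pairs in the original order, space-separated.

Step 1: ant0:(3,1)->N->(2,1) | ant1:(2,0)->N->(1,0)
  grid max=2 at (1,2)
Step 2: ant0:(2,1)->W->(2,0) | ant1:(1,0)->S->(2,0)
  grid max=4 at (2,0)
Step 3: ant0:(2,0)->N->(1,0) | ant1:(2,0)->N->(1,0)
  grid max=3 at (1,0)
Step 4: ant0:(1,0)->S->(2,0) | ant1:(1,0)->S->(2,0)
  grid max=6 at (2,0)

(2,0) (2,0)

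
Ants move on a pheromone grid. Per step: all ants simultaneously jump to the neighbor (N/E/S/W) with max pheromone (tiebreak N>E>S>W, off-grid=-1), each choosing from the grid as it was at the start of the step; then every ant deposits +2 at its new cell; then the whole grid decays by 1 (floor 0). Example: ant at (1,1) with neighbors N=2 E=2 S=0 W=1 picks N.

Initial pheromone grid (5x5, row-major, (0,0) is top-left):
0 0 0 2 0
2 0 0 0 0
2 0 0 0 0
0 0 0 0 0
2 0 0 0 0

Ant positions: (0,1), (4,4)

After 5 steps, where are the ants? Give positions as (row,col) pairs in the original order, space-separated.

Step 1: ant0:(0,1)->E->(0,2) | ant1:(4,4)->N->(3,4)
  grid max=1 at (0,2)
Step 2: ant0:(0,2)->E->(0,3) | ant1:(3,4)->N->(2,4)
  grid max=2 at (0,3)
Step 3: ant0:(0,3)->E->(0,4) | ant1:(2,4)->N->(1,4)
  grid max=1 at (0,3)
Step 4: ant0:(0,4)->S->(1,4) | ant1:(1,4)->N->(0,4)
  grid max=2 at (0,4)
Step 5: ant0:(1,4)->N->(0,4) | ant1:(0,4)->S->(1,4)
  grid max=3 at (0,4)

(0,4) (1,4)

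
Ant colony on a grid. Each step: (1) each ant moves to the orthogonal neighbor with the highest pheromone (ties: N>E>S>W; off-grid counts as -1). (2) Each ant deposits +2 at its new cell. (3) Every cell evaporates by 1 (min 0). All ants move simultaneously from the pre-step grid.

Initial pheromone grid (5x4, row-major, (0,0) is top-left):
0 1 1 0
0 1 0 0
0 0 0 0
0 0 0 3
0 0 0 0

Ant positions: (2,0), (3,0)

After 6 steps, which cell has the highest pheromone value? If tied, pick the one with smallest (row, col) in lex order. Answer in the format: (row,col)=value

Step 1: ant0:(2,0)->N->(1,0) | ant1:(3,0)->N->(2,0)
  grid max=2 at (3,3)
Step 2: ant0:(1,0)->S->(2,0) | ant1:(2,0)->N->(1,0)
  grid max=2 at (1,0)
Step 3: ant0:(2,0)->N->(1,0) | ant1:(1,0)->S->(2,0)
  grid max=3 at (1,0)
Step 4: ant0:(1,0)->S->(2,0) | ant1:(2,0)->N->(1,0)
  grid max=4 at (1,0)
Step 5: ant0:(2,0)->N->(1,0) | ant1:(1,0)->S->(2,0)
  grid max=5 at (1,0)
Step 6: ant0:(1,0)->S->(2,0) | ant1:(2,0)->N->(1,0)
  grid max=6 at (1,0)
Final grid:
  0 0 0 0
  6 0 0 0
  6 0 0 0
  0 0 0 0
  0 0 0 0
Max pheromone 6 at (1,0)

Answer: (1,0)=6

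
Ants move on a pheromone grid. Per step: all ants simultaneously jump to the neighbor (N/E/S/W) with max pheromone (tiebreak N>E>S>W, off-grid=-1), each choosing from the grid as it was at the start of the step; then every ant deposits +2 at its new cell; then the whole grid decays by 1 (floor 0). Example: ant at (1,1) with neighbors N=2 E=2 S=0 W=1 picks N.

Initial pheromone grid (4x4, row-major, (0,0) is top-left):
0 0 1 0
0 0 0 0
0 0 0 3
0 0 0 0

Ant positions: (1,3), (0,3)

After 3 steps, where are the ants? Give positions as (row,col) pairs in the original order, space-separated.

Step 1: ant0:(1,3)->S->(2,3) | ant1:(0,3)->W->(0,2)
  grid max=4 at (2,3)
Step 2: ant0:(2,3)->N->(1,3) | ant1:(0,2)->E->(0,3)
  grid max=3 at (2,3)
Step 3: ant0:(1,3)->S->(2,3) | ant1:(0,3)->S->(1,3)
  grid max=4 at (2,3)

(2,3) (1,3)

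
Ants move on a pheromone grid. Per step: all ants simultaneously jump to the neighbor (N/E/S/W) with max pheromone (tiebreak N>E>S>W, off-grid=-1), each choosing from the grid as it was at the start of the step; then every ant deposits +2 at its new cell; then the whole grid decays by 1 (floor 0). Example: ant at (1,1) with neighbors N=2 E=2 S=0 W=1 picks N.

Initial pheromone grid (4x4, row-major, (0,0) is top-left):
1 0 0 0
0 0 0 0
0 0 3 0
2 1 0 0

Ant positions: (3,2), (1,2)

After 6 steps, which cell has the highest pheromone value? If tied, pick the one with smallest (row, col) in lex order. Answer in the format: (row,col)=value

Step 1: ant0:(3,2)->N->(2,2) | ant1:(1,2)->S->(2,2)
  grid max=6 at (2,2)
Step 2: ant0:(2,2)->N->(1,2) | ant1:(2,2)->N->(1,2)
  grid max=5 at (2,2)
Step 3: ant0:(1,2)->S->(2,2) | ant1:(1,2)->S->(2,2)
  grid max=8 at (2,2)
Step 4: ant0:(2,2)->N->(1,2) | ant1:(2,2)->N->(1,2)
  grid max=7 at (2,2)
Step 5: ant0:(1,2)->S->(2,2) | ant1:(1,2)->S->(2,2)
  grid max=10 at (2,2)
Step 6: ant0:(2,2)->N->(1,2) | ant1:(2,2)->N->(1,2)
  grid max=9 at (2,2)
Final grid:
  0 0 0 0
  0 0 7 0
  0 0 9 0
  0 0 0 0
Max pheromone 9 at (2,2)

Answer: (2,2)=9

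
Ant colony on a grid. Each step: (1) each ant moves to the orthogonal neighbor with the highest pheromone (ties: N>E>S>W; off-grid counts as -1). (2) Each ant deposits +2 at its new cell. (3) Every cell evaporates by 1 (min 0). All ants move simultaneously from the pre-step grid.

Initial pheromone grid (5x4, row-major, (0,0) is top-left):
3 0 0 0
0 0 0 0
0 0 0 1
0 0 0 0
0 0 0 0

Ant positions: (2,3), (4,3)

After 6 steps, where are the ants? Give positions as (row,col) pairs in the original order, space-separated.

Step 1: ant0:(2,3)->N->(1,3) | ant1:(4,3)->N->(3,3)
  grid max=2 at (0,0)
Step 2: ant0:(1,3)->N->(0,3) | ant1:(3,3)->N->(2,3)
  grid max=1 at (0,0)
Step 3: ant0:(0,3)->S->(1,3) | ant1:(2,3)->N->(1,3)
  grid max=3 at (1,3)
Step 4: ant0:(1,3)->N->(0,3) | ant1:(1,3)->N->(0,3)
  grid max=3 at (0,3)
Step 5: ant0:(0,3)->S->(1,3) | ant1:(0,3)->S->(1,3)
  grid max=5 at (1,3)
Step 6: ant0:(1,3)->N->(0,3) | ant1:(1,3)->N->(0,3)
  grid max=5 at (0,3)

(0,3) (0,3)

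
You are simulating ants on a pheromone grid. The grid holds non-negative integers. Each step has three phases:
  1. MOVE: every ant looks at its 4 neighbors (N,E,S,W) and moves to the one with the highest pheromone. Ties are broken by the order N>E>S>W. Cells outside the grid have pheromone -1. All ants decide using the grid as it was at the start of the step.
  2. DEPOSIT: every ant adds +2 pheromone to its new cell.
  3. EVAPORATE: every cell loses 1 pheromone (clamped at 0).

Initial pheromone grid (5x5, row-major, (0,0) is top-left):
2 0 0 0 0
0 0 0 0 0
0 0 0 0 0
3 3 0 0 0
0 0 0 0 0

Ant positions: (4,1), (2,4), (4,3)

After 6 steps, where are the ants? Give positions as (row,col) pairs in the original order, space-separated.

Step 1: ant0:(4,1)->N->(3,1) | ant1:(2,4)->N->(1,4) | ant2:(4,3)->N->(3,3)
  grid max=4 at (3,1)
Step 2: ant0:(3,1)->W->(3,0) | ant1:(1,4)->N->(0,4) | ant2:(3,3)->N->(2,3)
  grid max=3 at (3,0)
Step 3: ant0:(3,0)->E->(3,1) | ant1:(0,4)->S->(1,4) | ant2:(2,3)->N->(1,3)
  grid max=4 at (3,1)
Step 4: ant0:(3,1)->W->(3,0) | ant1:(1,4)->W->(1,3) | ant2:(1,3)->E->(1,4)
  grid max=3 at (3,0)
Step 5: ant0:(3,0)->E->(3,1) | ant1:(1,3)->E->(1,4) | ant2:(1,4)->W->(1,3)
  grid max=4 at (3,1)
Step 6: ant0:(3,1)->W->(3,0) | ant1:(1,4)->W->(1,3) | ant2:(1,3)->E->(1,4)
  grid max=4 at (1,3)

(3,0) (1,3) (1,4)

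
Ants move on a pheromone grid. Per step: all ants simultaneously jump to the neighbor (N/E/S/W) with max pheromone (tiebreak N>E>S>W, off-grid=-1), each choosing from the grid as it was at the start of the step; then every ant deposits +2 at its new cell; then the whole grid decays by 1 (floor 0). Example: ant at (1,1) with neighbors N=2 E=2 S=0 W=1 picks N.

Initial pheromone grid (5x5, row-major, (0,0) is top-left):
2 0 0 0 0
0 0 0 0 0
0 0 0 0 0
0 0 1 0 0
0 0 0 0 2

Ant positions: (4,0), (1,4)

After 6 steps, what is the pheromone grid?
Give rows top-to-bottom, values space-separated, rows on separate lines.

After step 1: ants at (3,0),(0,4)
  1 0 0 0 1
  0 0 0 0 0
  0 0 0 0 0
  1 0 0 0 0
  0 0 0 0 1
After step 2: ants at (2,0),(1,4)
  0 0 0 0 0
  0 0 0 0 1
  1 0 0 0 0
  0 0 0 0 0
  0 0 0 0 0
After step 3: ants at (1,0),(0,4)
  0 0 0 0 1
  1 0 0 0 0
  0 0 0 0 0
  0 0 0 0 0
  0 0 0 0 0
After step 4: ants at (0,0),(1,4)
  1 0 0 0 0
  0 0 0 0 1
  0 0 0 0 0
  0 0 0 0 0
  0 0 0 0 0
After step 5: ants at (0,1),(0,4)
  0 1 0 0 1
  0 0 0 0 0
  0 0 0 0 0
  0 0 0 0 0
  0 0 0 0 0
After step 6: ants at (0,2),(1,4)
  0 0 1 0 0
  0 0 0 0 1
  0 0 0 0 0
  0 0 0 0 0
  0 0 0 0 0

0 0 1 0 0
0 0 0 0 1
0 0 0 0 0
0 0 0 0 0
0 0 0 0 0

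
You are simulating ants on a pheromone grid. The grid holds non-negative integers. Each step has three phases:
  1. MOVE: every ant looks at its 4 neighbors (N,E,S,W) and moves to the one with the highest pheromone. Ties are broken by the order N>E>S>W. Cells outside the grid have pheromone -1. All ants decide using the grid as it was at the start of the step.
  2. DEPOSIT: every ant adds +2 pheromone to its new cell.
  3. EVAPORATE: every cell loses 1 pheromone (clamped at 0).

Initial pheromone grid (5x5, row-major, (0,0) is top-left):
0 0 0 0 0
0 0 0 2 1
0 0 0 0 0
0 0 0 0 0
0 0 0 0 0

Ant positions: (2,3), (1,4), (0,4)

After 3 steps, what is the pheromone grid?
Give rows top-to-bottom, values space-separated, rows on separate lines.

After step 1: ants at (1,3),(1,3),(1,4)
  0 0 0 0 0
  0 0 0 5 2
  0 0 0 0 0
  0 0 0 0 0
  0 0 0 0 0
After step 2: ants at (1,4),(1,4),(1,3)
  0 0 0 0 0
  0 0 0 6 5
  0 0 0 0 0
  0 0 0 0 0
  0 0 0 0 0
After step 3: ants at (1,3),(1,3),(1,4)
  0 0 0 0 0
  0 0 0 9 6
  0 0 0 0 0
  0 0 0 0 0
  0 0 0 0 0

0 0 0 0 0
0 0 0 9 6
0 0 0 0 0
0 0 0 0 0
0 0 0 0 0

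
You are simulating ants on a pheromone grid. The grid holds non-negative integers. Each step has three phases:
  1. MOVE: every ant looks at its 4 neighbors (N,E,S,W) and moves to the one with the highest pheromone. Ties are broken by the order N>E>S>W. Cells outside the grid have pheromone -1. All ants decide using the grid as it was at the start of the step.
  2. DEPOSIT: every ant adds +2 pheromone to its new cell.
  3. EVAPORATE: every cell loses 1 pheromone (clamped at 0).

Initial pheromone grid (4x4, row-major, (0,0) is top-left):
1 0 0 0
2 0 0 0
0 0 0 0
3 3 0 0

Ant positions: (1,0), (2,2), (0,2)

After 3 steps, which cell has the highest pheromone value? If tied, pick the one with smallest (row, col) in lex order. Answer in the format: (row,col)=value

Step 1: ant0:(1,0)->N->(0,0) | ant1:(2,2)->N->(1,2) | ant2:(0,2)->E->(0,3)
  grid max=2 at (0,0)
Step 2: ant0:(0,0)->S->(1,0) | ant1:(1,2)->N->(0,2) | ant2:(0,3)->S->(1,3)
  grid max=2 at (1,0)
Step 3: ant0:(1,0)->N->(0,0) | ant1:(0,2)->E->(0,3) | ant2:(1,3)->N->(0,3)
  grid max=3 at (0,3)
Final grid:
  2 0 0 3
  1 0 0 0
  0 0 0 0
  0 0 0 0
Max pheromone 3 at (0,3)

Answer: (0,3)=3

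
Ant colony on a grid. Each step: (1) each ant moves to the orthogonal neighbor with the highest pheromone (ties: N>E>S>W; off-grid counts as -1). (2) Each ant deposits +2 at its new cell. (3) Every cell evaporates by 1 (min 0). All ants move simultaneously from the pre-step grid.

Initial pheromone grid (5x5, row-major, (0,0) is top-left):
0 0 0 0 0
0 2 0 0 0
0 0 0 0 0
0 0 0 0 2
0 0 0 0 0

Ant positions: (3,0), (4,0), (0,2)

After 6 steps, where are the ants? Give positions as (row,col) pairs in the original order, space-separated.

Step 1: ant0:(3,0)->N->(2,0) | ant1:(4,0)->N->(3,0) | ant2:(0,2)->E->(0,3)
  grid max=1 at (0,3)
Step 2: ant0:(2,0)->S->(3,0) | ant1:(3,0)->N->(2,0) | ant2:(0,3)->E->(0,4)
  grid max=2 at (2,0)
Step 3: ant0:(3,0)->N->(2,0) | ant1:(2,0)->S->(3,0) | ant2:(0,4)->S->(1,4)
  grid max=3 at (2,0)
Step 4: ant0:(2,0)->S->(3,0) | ant1:(3,0)->N->(2,0) | ant2:(1,4)->N->(0,4)
  grid max=4 at (2,0)
Step 5: ant0:(3,0)->N->(2,0) | ant1:(2,0)->S->(3,0) | ant2:(0,4)->S->(1,4)
  grid max=5 at (2,0)
Step 6: ant0:(2,0)->S->(3,0) | ant1:(3,0)->N->(2,0) | ant2:(1,4)->N->(0,4)
  grid max=6 at (2,0)

(3,0) (2,0) (0,4)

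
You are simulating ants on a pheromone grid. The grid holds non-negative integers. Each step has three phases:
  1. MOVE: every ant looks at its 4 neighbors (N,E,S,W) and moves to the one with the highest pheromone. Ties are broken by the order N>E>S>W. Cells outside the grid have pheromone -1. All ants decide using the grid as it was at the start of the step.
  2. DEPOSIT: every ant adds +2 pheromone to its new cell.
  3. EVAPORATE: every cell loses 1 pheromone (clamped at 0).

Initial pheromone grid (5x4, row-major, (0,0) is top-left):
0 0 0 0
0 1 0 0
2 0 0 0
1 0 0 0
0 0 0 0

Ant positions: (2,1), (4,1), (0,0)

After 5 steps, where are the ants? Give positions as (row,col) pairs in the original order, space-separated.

Step 1: ant0:(2,1)->W->(2,0) | ant1:(4,1)->N->(3,1) | ant2:(0,0)->E->(0,1)
  grid max=3 at (2,0)
Step 2: ant0:(2,0)->N->(1,0) | ant1:(3,1)->N->(2,1) | ant2:(0,1)->E->(0,2)
  grid max=2 at (2,0)
Step 3: ant0:(1,0)->S->(2,0) | ant1:(2,1)->W->(2,0) | ant2:(0,2)->E->(0,3)
  grid max=5 at (2,0)
Step 4: ant0:(2,0)->N->(1,0) | ant1:(2,0)->N->(1,0) | ant2:(0,3)->S->(1,3)
  grid max=4 at (2,0)
Step 5: ant0:(1,0)->S->(2,0) | ant1:(1,0)->S->(2,0) | ant2:(1,3)->N->(0,3)
  grid max=7 at (2,0)

(2,0) (2,0) (0,3)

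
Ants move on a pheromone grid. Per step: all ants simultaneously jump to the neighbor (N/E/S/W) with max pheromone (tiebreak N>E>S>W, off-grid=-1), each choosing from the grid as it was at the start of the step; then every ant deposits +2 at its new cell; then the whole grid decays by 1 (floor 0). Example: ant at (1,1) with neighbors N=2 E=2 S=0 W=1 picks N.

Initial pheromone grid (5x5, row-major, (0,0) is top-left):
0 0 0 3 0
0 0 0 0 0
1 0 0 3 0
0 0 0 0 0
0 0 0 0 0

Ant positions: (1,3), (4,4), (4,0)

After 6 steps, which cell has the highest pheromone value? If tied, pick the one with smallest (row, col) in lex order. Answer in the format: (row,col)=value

Step 1: ant0:(1,3)->N->(0,3) | ant1:(4,4)->N->(3,4) | ant2:(4,0)->N->(3,0)
  grid max=4 at (0,3)
Step 2: ant0:(0,3)->E->(0,4) | ant1:(3,4)->N->(2,4) | ant2:(3,0)->N->(2,0)
  grid max=3 at (0,3)
Step 3: ant0:(0,4)->W->(0,3) | ant1:(2,4)->W->(2,3) | ant2:(2,0)->N->(1,0)
  grid max=4 at (0,3)
Step 4: ant0:(0,3)->E->(0,4) | ant1:(2,3)->N->(1,3) | ant2:(1,0)->N->(0,0)
  grid max=3 at (0,3)
Step 5: ant0:(0,4)->W->(0,3) | ant1:(1,3)->N->(0,3) | ant2:(0,0)->E->(0,1)
  grid max=6 at (0,3)
Step 6: ant0:(0,3)->E->(0,4) | ant1:(0,3)->E->(0,4) | ant2:(0,1)->E->(0,2)
  grid max=5 at (0,3)
Final grid:
  0 0 1 5 3
  0 0 0 0 0
  0 0 0 0 0
  0 0 0 0 0
  0 0 0 0 0
Max pheromone 5 at (0,3)

Answer: (0,3)=5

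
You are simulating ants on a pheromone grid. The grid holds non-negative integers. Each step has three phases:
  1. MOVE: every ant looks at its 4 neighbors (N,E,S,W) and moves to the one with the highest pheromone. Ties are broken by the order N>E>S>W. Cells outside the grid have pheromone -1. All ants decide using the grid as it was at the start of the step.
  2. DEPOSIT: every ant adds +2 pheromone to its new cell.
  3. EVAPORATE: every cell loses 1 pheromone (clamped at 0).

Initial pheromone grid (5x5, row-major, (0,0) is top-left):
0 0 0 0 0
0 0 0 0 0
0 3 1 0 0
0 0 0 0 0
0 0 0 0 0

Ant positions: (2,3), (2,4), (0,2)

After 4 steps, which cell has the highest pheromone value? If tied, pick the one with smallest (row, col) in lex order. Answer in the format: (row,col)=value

Step 1: ant0:(2,3)->W->(2,2) | ant1:(2,4)->N->(1,4) | ant2:(0,2)->E->(0,3)
  grid max=2 at (2,1)
Step 2: ant0:(2,2)->W->(2,1) | ant1:(1,4)->N->(0,4) | ant2:(0,3)->E->(0,4)
  grid max=3 at (0,4)
Step 3: ant0:(2,1)->E->(2,2) | ant1:(0,4)->S->(1,4) | ant2:(0,4)->S->(1,4)
  grid max=3 at (1,4)
Step 4: ant0:(2,2)->W->(2,1) | ant1:(1,4)->N->(0,4) | ant2:(1,4)->N->(0,4)
  grid max=5 at (0,4)
Final grid:
  0 0 0 0 5
  0 0 0 0 2
  0 3 1 0 0
  0 0 0 0 0
  0 0 0 0 0
Max pheromone 5 at (0,4)

Answer: (0,4)=5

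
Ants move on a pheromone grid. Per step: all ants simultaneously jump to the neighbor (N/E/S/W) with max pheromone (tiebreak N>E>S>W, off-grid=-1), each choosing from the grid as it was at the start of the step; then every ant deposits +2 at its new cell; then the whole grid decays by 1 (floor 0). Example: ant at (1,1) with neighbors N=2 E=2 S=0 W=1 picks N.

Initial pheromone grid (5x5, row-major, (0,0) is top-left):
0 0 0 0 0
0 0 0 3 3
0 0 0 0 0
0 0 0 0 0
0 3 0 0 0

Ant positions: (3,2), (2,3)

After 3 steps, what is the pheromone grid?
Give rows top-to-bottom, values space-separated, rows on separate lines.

After step 1: ants at (2,2),(1,3)
  0 0 0 0 0
  0 0 0 4 2
  0 0 1 0 0
  0 0 0 0 0
  0 2 0 0 0
After step 2: ants at (1,2),(1,4)
  0 0 0 0 0
  0 0 1 3 3
  0 0 0 0 0
  0 0 0 0 0
  0 1 0 0 0
After step 3: ants at (1,3),(1,3)
  0 0 0 0 0
  0 0 0 6 2
  0 0 0 0 0
  0 0 0 0 0
  0 0 0 0 0

0 0 0 0 0
0 0 0 6 2
0 0 0 0 0
0 0 0 0 0
0 0 0 0 0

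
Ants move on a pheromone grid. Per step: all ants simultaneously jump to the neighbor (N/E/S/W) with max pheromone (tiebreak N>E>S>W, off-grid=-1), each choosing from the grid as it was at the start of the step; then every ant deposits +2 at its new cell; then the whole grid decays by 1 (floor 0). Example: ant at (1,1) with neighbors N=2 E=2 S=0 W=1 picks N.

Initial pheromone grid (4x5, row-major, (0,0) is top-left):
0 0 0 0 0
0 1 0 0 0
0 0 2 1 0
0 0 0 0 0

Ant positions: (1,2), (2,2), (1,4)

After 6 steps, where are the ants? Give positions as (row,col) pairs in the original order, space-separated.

Step 1: ant0:(1,2)->S->(2,2) | ant1:(2,2)->E->(2,3) | ant2:(1,4)->N->(0,4)
  grid max=3 at (2,2)
Step 2: ant0:(2,2)->E->(2,3) | ant1:(2,3)->W->(2,2) | ant2:(0,4)->S->(1,4)
  grid max=4 at (2,2)
Step 3: ant0:(2,3)->W->(2,2) | ant1:(2,2)->E->(2,3) | ant2:(1,4)->N->(0,4)
  grid max=5 at (2,2)
Step 4: ant0:(2,2)->E->(2,3) | ant1:(2,3)->W->(2,2) | ant2:(0,4)->S->(1,4)
  grid max=6 at (2,2)
Step 5: ant0:(2,3)->W->(2,2) | ant1:(2,2)->E->(2,3) | ant2:(1,4)->N->(0,4)
  grid max=7 at (2,2)
Step 6: ant0:(2,2)->E->(2,3) | ant1:(2,3)->W->(2,2) | ant2:(0,4)->S->(1,4)
  grid max=8 at (2,2)

(2,3) (2,2) (1,4)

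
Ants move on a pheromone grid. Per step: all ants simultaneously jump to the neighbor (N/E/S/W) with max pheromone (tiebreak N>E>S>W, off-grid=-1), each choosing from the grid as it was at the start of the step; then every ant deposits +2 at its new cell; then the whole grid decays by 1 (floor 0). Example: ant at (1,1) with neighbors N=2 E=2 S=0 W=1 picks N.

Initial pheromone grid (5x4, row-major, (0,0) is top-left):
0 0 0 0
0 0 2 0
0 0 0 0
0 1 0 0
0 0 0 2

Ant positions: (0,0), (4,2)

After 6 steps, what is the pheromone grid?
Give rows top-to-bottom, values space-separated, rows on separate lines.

After step 1: ants at (0,1),(4,3)
  0 1 0 0
  0 0 1 0
  0 0 0 0
  0 0 0 0
  0 0 0 3
After step 2: ants at (0,2),(3,3)
  0 0 1 0
  0 0 0 0
  0 0 0 0
  0 0 0 1
  0 0 0 2
After step 3: ants at (0,3),(4,3)
  0 0 0 1
  0 0 0 0
  0 0 0 0
  0 0 0 0
  0 0 0 3
After step 4: ants at (1,3),(3,3)
  0 0 0 0
  0 0 0 1
  0 0 0 0
  0 0 0 1
  0 0 0 2
After step 5: ants at (0,3),(4,3)
  0 0 0 1
  0 0 0 0
  0 0 0 0
  0 0 0 0
  0 0 0 3
After step 6: ants at (1,3),(3,3)
  0 0 0 0
  0 0 0 1
  0 0 0 0
  0 0 0 1
  0 0 0 2

0 0 0 0
0 0 0 1
0 0 0 0
0 0 0 1
0 0 0 2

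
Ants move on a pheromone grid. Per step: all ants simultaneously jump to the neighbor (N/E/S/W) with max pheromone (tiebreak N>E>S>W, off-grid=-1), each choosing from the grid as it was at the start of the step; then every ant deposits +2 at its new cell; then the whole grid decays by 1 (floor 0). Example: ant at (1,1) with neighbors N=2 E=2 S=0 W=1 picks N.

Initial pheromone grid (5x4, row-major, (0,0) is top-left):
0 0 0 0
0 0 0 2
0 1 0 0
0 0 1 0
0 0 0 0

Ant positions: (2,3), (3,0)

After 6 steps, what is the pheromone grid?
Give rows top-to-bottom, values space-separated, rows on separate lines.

After step 1: ants at (1,3),(2,0)
  0 0 0 0
  0 0 0 3
  1 0 0 0
  0 0 0 0
  0 0 0 0
After step 2: ants at (0,3),(1,0)
  0 0 0 1
  1 0 0 2
  0 0 0 0
  0 0 0 0
  0 0 0 0
After step 3: ants at (1,3),(0,0)
  1 0 0 0
  0 0 0 3
  0 0 0 0
  0 0 0 0
  0 0 0 0
After step 4: ants at (0,3),(0,1)
  0 1 0 1
  0 0 0 2
  0 0 0 0
  0 0 0 0
  0 0 0 0
After step 5: ants at (1,3),(0,2)
  0 0 1 0
  0 0 0 3
  0 0 0 0
  0 0 0 0
  0 0 0 0
After step 6: ants at (0,3),(0,3)
  0 0 0 3
  0 0 0 2
  0 0 0 0
  0 0 0 0
  0 0 0 0

0 0 0 3
0 0 0 2
0 0 0 0
0 0 0 0
0 0 0 0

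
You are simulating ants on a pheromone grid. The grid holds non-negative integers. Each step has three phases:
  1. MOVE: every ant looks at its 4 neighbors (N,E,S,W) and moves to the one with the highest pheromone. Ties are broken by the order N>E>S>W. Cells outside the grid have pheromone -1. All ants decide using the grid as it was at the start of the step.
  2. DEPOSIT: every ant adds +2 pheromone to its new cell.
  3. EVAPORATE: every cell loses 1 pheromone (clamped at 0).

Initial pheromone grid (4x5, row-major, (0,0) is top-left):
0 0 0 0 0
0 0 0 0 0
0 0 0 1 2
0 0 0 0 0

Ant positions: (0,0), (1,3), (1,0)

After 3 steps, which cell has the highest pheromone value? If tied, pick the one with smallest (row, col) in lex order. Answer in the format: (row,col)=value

Step 1: ant0:(0,0)->E->(0,1) | ant1:(1,3)->S->(2,3) | ant2:(1,0)->N->(0,0)
  grid max=2 at (2,3)
Step 2: ant0:(0,1)->W->(0,0) | ant1:(2,3)->E->(2,4) | ant2:(0,0)->E->(0,1)
  grid max=2 at (0,0)
Step 3: ant0:(0,0)->E->(0,1) | ant1:(2,4)->W->(2,3) | ant2:(0,1)->W->(0,0)
  grid max=3 at (0,0)
Final grid:
  3 3 0 0 0
  0 0 0 0 0
  0 0 0 2 1
  0 0 0 0 0
Max pheromone 3 at (0,0)

Answer: (0,0)=3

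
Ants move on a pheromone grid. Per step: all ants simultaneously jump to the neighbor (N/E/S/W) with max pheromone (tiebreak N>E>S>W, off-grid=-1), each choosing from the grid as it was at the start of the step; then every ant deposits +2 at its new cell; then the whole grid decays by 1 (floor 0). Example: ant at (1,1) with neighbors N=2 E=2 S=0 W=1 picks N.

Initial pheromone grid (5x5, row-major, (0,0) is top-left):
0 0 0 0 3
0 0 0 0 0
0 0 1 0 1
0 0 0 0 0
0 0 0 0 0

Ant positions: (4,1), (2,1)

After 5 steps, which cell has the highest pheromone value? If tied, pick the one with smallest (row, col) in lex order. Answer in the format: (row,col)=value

Step 1: ant0:(4,1)->N->(3,1) | ant1:(2,1)->E->(2,2)
  grid max=2 at (0,4)
Step 2: ant0:(3,1)->N->(2,1) | ant1:(2,2)->N->(1,2)
  grid max=1 at (0,4)
Step 3: ant0:(2,1)->E->(2,2) | ant1:(1,2)->S->(2,2)
  grid max=4 at (2,2)
Step 4: ant0:(2,2)->N->(1,2) | ant1:(2,2)->N->(1,2)
  grid max=3 at (1,2)
Step 5: ant0:(1,2)->S->(2,2) | ant1:(1,2)->S->(2,2)
  grid max=6 at (2,2)
Final grid:
  0 0 0 0 0
  0 0 2 0 0
  0 0 6 0 0
  0 0 0 0 0
  0 0 0 0 0
Max pheromone 6 at (2,2)

Answer: (2,2)=6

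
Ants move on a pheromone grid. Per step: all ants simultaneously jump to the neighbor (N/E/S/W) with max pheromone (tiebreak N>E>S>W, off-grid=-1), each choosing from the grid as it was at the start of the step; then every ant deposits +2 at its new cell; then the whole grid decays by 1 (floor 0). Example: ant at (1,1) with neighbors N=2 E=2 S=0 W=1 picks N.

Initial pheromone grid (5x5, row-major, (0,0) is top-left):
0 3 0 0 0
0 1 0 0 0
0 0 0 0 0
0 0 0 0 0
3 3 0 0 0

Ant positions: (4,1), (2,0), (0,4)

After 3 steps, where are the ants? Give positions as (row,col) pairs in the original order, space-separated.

Step 1: ant0:(4,1)->W->(4,0) | ant1:(2,0)->N->(1,0) | ant2:(0,4)->S->(1,4)
  grid max=4 at (4,0)
Step 2: ant0:(4,0)->E->(4,1) | ant1:(1,0)->N->(0,0) | ant2:(1,4)->N->(0,4)
  grid max=3 at (4,0)
Step 3: ant0:(4,1)->W->(4,0) | ant1:(0,0)->E->(0,1) | ant2:(0,4)->S->(1,4)
  grid max=4 at (4,0)

(4,0) (0,1) (1,4)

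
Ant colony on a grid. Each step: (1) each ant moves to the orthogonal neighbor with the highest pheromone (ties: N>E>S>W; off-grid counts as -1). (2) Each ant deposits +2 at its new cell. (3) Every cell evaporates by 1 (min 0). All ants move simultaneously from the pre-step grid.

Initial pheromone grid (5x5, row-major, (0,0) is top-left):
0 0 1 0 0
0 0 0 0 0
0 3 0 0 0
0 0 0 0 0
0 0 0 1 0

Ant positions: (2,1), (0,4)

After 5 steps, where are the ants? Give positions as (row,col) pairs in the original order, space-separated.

Step 1: ant0:(2,1)->N->(1,1) | ant1:(0,4)->S->(1,4)
  grid max=2 at (2,1)
Step 2: ant0:(1,1)->S->(2,1) | ant1:(1,4)->N->(0,4)
  grid max=3 at (2,1)
Step 3: ant0:(2,1)->N->(1,1) | ant1:(0,4)->S->(1,4)
  grid max=2 at (2,1)
Step 4: ant0:(1,1)->S->(2,1) | ant1:(1,4)->N->(0,4)
  grid max=3 at (2,1)
Step 5: ant0:(2,1)->N->(1,1) | ant1:(0,4)->S->(1,4)
  grid max=2 at (2,1)

(1,1) (1,4)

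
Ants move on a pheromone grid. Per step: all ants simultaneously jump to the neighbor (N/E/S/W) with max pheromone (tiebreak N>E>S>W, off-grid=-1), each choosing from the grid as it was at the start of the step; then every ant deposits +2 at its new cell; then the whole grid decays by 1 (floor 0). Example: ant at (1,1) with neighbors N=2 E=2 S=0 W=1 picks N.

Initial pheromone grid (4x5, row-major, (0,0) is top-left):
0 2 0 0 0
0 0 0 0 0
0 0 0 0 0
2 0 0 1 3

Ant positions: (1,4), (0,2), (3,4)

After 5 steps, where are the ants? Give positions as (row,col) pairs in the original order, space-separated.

Step 1: ant0:(1,4)->N->(0,4) | ant1:(0,2)->W->(0,1) | ant2:(3,4)->W->(3,3)
  grid max=3 at (0,1)
Step 2: ant0:(0,4)->S->(1,4) | ant1:(0,1)->E->(0,2) | ant2:(3,3)->E->(3,4)
  grid max=3 at (3,4)
Step 3: ant0:(1,4)->N->(0,4) | ant1:(0,2)->W->(0,1) | ant2:(3,4)->W->(3,3)
  grid max=3 at (0,1)
Step 4: ant0:(0,4)->S->(1,4) | ant1:(0,1)->E->(0,2) | ant2:(3,3)->E->(3,4)
  grid max=3 at (3,4)
Step 5: ant0:(1,4)->N->(0,4) | ant1:(0,2)->W->(0,1) | ant2:(3,4)->W->(3,3)
  grid max=3 at (0,1)

(0,4) (0,1) (3,3)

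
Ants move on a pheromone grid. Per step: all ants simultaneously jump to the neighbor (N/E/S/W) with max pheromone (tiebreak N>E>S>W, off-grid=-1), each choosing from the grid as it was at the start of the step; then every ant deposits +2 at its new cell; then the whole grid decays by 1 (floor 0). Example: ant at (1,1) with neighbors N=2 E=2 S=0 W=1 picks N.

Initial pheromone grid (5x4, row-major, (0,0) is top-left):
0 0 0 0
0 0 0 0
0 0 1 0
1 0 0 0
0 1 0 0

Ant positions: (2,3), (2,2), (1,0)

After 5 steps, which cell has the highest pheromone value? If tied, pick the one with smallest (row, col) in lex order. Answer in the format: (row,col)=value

Step 1: ant0:(2,3)->W->(2,2) | ant1:(2,2)->N->(1,2) | ant2:(1,0)->N->(0,0)
  grid max=2 at (2,2)
Step 2: ant0:(2,2)->N->(1,2) | ant1:(1,2)->S->(2,2) | ant2:(0,0)->E->(0,1)
  grid max=3 at (2,2)
Step 3: ant0:(1,2)->S->(2,2) | ant1:(2,2)->N->(1,2) | ant2:(0,1)->E->(0,2)
  grid max=4 at (2,2)
Step 4: ant0:(2,2)->N->(1,2) | ant1:(1,2)->S->(2,2) | ant2:(0,2)->S->(1,2)
  grid max=6 at (1,2)
Step 5: ant0:(1,2)->S->(2,2) | ant1:(2,2)->N->(1,2) | ant2:(1,2)->S->(2,2)
  grid max=8 at (2,2)
Final grid:
  0 0 0 0
  0 0 7 0
  0 0 8 0
  0 0 0 0
  0 0 0 0
Max pheromone 8 at (2,2)

Answer: (2,2)=8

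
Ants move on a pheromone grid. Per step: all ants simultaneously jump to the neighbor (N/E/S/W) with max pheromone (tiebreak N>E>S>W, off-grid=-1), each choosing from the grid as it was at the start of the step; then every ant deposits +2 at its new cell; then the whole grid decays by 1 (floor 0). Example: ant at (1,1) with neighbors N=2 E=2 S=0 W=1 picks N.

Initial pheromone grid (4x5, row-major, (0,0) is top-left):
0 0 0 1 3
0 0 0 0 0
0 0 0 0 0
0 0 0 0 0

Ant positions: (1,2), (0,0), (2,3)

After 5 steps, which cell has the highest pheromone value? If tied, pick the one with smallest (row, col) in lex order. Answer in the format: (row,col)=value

Answer: (0,2)=9

Derivation:
Step 1: ant0:(1,2)->N->(0,2) | ant1:(0,0)->E->(0,1) | ant2:(2,3)->N->(1,3)
  grid max=2 at (0,4)
Step 2: ant0:(0,2)->W->(0,1) | ant1:(0,1)->E->(0,2) | ant2:(1,3)->N->(0,3)
  grid max=2 at (0,1)
Step 3: ant0:(0,1)->E->(0,2) | ant1:(0,2)->W->(0,1) | ant2:(0,3)->W->(0,2)
  grid max=5 at (0,2)
Step 4: ant0:(0,2)->W->(0,1) | ant1:(0,1)->E->(0,2) | ant2:(0,2)->W->(0,1)
  grid max=6 at (0,1)
Step 5: ant0:(0,1)->E->(0,2) | ant1:(0,2)->W->(0,1) | ant2:(0,1)->E->(0,2)
  grid max=9 at (0,2)
Final grid:
  0 7 9 0 0
  0 0 0 0 0
  0 0 0 0 0
  0 0 0 0 0
Max pheromone 9 at (0,2)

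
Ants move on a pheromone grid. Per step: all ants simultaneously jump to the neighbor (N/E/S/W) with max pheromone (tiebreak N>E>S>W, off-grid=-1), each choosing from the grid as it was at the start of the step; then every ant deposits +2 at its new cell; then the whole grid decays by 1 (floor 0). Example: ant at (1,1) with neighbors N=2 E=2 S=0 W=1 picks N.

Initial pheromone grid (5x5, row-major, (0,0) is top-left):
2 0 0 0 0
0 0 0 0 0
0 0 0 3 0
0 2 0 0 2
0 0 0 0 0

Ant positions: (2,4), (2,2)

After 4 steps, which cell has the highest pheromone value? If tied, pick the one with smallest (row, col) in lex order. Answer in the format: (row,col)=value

Answer: (2,3)=7

Derivation:
Step 1: ant0:(2,4)->W->(2,3) | ant1:(2,2)->E->(2,3)
  grid max=6 at (2,3)
Step 2: ant0:(2,3)->N->(1,3) | ant1:(2,3)->N->(1,3)
  grid max=5 at (2,3)
Step 3: ant0:(1,3)->S->(2,3) | ant1:(1,3)->S->(2,3)
  grid max=8 at (2,3)
Step 4: ant0:(2,3)->N->(1,3) | ant1:(2,3)->N->(1,3)
  grid max=7 at (2,3)
Final grid:
  0 0 0 0 0
  0 0 0 5 0
  0 0 0 7 0
  0 0 0 0 0
  0 0 0 0 0
Max pheromone 7 at (2,3)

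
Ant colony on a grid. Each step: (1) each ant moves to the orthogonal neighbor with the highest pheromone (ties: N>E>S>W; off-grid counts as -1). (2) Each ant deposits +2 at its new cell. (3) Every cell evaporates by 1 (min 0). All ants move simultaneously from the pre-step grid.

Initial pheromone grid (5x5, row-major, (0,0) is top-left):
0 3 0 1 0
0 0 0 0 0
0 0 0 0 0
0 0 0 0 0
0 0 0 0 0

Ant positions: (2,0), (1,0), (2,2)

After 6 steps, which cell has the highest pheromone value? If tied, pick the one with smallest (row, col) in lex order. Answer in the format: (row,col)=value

Step 1: ant0:(2,0)->N->(1,0) | ant1:(1,0)->N->(0,0) | ant2:(2,2)->N->(1,2)
  grid max=2 at (0,1)
Step 2: ant0:(1,0)->N->(0,0) | ant1:(0,0)->E->(0,1) | ant2:(1,2)->N->(0,2)
  grid max=3 at (0,1)
Step 3: ant0:(0,0)->E->(0,1) | ant1:(0,1)->W->(0,0) | ant2:(0,2)->W->(0,1)
  grid max=6 at (0,1)
Step 4: ant0:(0,1)->W->(0,0) | ant1:(0,0)->E->(0,1) | ant2:(0,1)->W->(0,0)
  grid max=7 at (0,1)
Step 5: ant0:(0,0)->E->(0,1) | ant1:(0,1)->W->(0,0) | ant2:(0,0)->E->(0,1)
  grid max=10 at (0,1)
Step 6: ant0:(0,1)->W->(0,0) | ant1:(0,0)->E->(0,1) | ant2:(0,1)->W->(0,0)
  grid max=11 at (0,1)
Final grid:
  10 11 0 0 0
  0 0 0 0 0
  0 0 0 0 0
  0 0 0 0 0
  0 0 0 0 0
Max pheromone 11 at (0,1)

Answer: (0,1)=11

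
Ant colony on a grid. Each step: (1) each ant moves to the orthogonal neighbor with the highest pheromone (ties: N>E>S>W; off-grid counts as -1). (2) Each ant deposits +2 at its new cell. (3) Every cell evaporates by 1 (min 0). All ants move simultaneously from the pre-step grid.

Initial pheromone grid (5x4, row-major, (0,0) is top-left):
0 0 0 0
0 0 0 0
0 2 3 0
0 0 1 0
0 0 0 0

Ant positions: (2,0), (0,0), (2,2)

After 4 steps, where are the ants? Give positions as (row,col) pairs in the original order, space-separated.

Step 1: ant0:(2,0)->E->(2,1) | ant1:(0,0)->E->(0,1) | ant2:(2,2)->W->(2,1)
  grid max=5 at (2,1)
Step 2: ant0:(2,1)->E->(2,2) | ant1:(0,1)->E->(0,2) | ant2:(2,1)->E->(2,2)
  grid max=5 at (2,2)
Step 3: ant0:(2,2)->W->(2,1) | ant1:(0,2)->E->(0,3) | ant2:(2,2)->W->(2,1)
  grid max=7 at (2,1)
Step 4: ant0:(2,1)->E->(2,2) | ant1:(0,3)->S->(1,3) | ant2:(2,1)->E->(2,2)
  grid max=7 at (2,2)

(2,2) (1,3) (2,2)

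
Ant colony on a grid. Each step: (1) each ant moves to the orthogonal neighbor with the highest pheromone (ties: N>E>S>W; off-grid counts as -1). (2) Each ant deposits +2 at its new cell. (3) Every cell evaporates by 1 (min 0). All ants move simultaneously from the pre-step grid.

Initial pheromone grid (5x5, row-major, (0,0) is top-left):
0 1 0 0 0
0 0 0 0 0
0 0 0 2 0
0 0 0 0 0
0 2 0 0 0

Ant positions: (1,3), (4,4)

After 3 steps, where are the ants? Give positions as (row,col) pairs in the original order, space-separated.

Step 1: ant0:(1,3)->S->(2,3) | ant1:(4,4)->N->(3,4)
  grid max=3 at (2,3)
Step 2: ant0:(2,3)->N->(1,3) | ant1:(3,4)->N->(2,4)
  grid max=2 at (2,3)
Step 3: ant0:(1,3)->S->(2,3) | ant1:(2,4)->W->(2,3)
  grid max=5 at (2,3)

(2,3) (2,3)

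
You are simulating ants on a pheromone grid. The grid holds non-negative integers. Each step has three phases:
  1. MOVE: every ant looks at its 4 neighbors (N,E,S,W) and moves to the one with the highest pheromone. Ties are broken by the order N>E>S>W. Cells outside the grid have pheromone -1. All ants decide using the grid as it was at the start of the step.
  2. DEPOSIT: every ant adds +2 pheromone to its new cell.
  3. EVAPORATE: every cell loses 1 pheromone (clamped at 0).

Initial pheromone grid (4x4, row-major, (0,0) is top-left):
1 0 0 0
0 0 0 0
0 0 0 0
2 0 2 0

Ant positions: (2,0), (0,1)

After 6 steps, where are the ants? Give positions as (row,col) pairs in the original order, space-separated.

Step 1: ant0:(2,0)->S->(3,0) | ant1:(0,1)->W->(0,0)
  grid max=3 at (3,0)
Step 2: ant0:(3,0)->N->(2,0) | ant1:(0,0)->E->(0,1)
  grid max=2 at (3,0)
Step 3: ant0:(2,0)->S->(3,0) | ant1:(0,1)->W->(0,0)
  grid max=3 at (3,0)
Step 4: ant0:(3,0)->N->(2,0) | ant1:(0,0)->E->(0,1)
  grid max=2 at (3,0)
Step 5: ant0:(2,0)->S->(3,0) | ant1:(0,1)->W->(0,0)
  grid max=3 at (3,0)
Step 6: ant0:(3,0)->N->(2,0) | ant1:(0,0)->E->(0,1)
  grid max=2 at (3,0)

(2,0) (0,1)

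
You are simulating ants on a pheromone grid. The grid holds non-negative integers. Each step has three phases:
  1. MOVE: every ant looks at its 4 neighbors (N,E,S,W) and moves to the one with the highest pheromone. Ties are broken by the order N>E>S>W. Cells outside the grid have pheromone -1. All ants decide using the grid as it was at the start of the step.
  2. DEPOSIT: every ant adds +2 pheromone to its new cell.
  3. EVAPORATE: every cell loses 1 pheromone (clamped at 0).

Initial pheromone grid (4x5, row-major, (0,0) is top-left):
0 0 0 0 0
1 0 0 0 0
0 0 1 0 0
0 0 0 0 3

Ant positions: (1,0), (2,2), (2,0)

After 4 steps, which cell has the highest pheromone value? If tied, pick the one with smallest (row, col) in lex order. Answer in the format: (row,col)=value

Step 1: ant0:(1,0)->N->(0,0) | ant1:(2,2)->N->(1,2) | ant2:(2,0)->N->(1,0)
  grid max=2 at (1,0)
Step 2: ant0:(0,0)->S->(1,0) | ant1:(1,2)->N->(0,2) | ant2:(1,0)->N->(0,0)
  grid max=3 at (1,0)
Step 3: ant0:(1,0)->N->(0,0) | ant1:(0,2)->E->(0,3) | ant2:(0,0)->S->(1,0)
  grid max=4 at (1,0)
Step 4: ant0:(0,0)->S->(1,0) | ant1:(0,3)->E->(0,4) | ant2:(1,0)->N->(0,0)
  grid max=5 at (1,0)
Final grid:
  4 0 0 0 1
  5 0 0 0 0
  0 0 0 0 0
  0 0 0 0 0
Max pheromone 5 at (1,0)

Answer: (1,0)=5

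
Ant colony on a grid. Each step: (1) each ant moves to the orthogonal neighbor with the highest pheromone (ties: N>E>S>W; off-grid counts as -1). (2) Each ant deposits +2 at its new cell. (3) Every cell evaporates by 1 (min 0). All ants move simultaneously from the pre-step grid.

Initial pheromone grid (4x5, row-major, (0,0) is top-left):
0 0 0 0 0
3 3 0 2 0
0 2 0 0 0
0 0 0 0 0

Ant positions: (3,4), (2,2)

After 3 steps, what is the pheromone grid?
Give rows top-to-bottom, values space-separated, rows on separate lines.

After step 1: ants at (2,4),(2,1)
  0 0 0 0 0
  2 2 0 1 0
  0 3 0 0 1
  0 0 0 0 0
After step 2: ants at (1,4),(1,1)
  0 0 0 0 0
  1 3 0 0 1
  0 2 0 0 0
  0 0 0 0 0
After step 3: ants at (0,4),(2,1)
  0 0 0 0 1
  0 2 0 0 0
  0 3 0 0 0
  0 0 0 0 0

0 0 0 0 1
0 2 0 0 0
0 3 0 0 0
0 0 0 0 0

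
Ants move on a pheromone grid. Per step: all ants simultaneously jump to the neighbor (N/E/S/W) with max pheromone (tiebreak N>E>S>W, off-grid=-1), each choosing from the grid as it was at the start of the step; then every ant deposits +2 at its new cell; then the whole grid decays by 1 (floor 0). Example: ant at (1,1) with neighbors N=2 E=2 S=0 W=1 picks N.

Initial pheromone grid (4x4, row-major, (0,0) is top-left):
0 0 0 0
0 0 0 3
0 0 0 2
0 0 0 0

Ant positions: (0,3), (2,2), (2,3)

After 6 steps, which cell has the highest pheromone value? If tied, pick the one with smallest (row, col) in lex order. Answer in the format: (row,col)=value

Answer: (1,3)=15

Derivation:
Step 1: ant0:(0,3)->S->(1,3) | ant1:(2,2)->E->(2,3) | ant2:(2,3)->N->(1,3)
  grid max=6 at (1,3)
Step 2: ant0:(1,3)->S->(2,3) | ant1:(2,3)->N->(1,3) | ant2:(1,3)->S->(2,3)
  grid max=7 at (1,3)
Step 3: ant0:(2,3)->N->(1,3) | ant1:(1,3)->S->(2,3) | ant2:(2,3)->N->(1,3)
  grid max=10 at (1,3)
Step 4: ant0:(1,3)->S->(2,3) | ant1:(2,3)->N->(1,3) | ant2:(1,3)->S->(2,3)
  grid max=11 at (1,3)
Step 5: ant0:(2,3)->N->(1,3) | ant1:(1,3)->S->(2,3) | ant2:(2,3)->N->(1,3)
  grid max=14 at (1,3)
Step 6: ant0:(1,3)->S->(2,3) | ant1:(2,3)->N->(1,3) | ant2:(1,3)->S->(2,3)
  grid max=15 at (1,3)
Final grid:
  0 0 0 0
  0 0 0 15
  0 0 0 14
  0 0 0 0
Max pheromone 15 at (1,3)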